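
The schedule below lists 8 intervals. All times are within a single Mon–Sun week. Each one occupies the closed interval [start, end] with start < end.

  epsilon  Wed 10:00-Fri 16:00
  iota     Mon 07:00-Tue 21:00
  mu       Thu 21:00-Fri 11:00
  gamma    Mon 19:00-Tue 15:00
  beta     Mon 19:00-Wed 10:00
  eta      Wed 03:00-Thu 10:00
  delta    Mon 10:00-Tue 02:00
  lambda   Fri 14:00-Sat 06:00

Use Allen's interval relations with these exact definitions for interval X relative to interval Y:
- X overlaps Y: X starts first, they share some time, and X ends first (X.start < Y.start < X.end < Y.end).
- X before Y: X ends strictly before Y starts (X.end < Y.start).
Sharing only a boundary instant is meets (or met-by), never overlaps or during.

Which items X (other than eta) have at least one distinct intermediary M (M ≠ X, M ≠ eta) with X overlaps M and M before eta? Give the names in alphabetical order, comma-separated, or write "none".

Target eta = [Wed 03:00, Thu 10:00].
Intermediaries M with M before eta: delta, gamma, iota.
Via delta — items with X overlaps delta: none.
Via gamma — items with X overlaps gamma: delta.
Via iota — items with X overlaps iota: none.
Union: delta.

delta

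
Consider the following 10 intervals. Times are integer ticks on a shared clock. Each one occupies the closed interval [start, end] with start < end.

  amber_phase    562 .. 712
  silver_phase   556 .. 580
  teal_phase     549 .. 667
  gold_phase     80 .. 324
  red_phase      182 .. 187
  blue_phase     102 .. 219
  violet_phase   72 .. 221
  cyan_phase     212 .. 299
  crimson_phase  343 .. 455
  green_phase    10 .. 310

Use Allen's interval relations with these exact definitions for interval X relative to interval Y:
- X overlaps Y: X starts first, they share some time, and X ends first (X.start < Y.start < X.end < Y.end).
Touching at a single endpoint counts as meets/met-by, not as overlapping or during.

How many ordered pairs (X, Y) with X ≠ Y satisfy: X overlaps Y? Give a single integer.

6

Checking all 90 ordered pairs for relation 'overlaps'; matching pairs in alphabetical order:
(blue_phase, cyan_phase): blue_phase overlaps cyan_phase ✓
(green_phase, gold_phase): green_phase overlaps gold_phase ✓
(silver_phase, amber_phase): silver_phase overlaps amber_phase ✓
(teal_phase, amber_phase): teal_phase overlaps amber_phase ✓
(violet_phase, cyan_phase): violet_phase overlaps cyan_phase ✓
(violet_phase, gold_phase): violet_phase overlaps gold_phase ✓
Count: 6.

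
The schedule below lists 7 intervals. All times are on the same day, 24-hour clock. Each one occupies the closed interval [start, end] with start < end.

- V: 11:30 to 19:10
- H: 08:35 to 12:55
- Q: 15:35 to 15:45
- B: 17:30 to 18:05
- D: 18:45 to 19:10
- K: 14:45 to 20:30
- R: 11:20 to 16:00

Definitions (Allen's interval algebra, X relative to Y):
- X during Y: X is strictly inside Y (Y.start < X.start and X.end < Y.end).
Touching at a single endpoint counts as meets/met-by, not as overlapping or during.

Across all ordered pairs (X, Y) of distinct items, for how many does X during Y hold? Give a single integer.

Checking all 42 ordered pairs for relation 'during'; matching pairs in alphabetical order:
(B, K): B during K ✓
(B, V): B during V ✓
(D, K): D during K ✓
(Q, K): Q during K ✓
(Q, R): Q during R ✓
(Q, V): Q during V ✓
Count: 6.

6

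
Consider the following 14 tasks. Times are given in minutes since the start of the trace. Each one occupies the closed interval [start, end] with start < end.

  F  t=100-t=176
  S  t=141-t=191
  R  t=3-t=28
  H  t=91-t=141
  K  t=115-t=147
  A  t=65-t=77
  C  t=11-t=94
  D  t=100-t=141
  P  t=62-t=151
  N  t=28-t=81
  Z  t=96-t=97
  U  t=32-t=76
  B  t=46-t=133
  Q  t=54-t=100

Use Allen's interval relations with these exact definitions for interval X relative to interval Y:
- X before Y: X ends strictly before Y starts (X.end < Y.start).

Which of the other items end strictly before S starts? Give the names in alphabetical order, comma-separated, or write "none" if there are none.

A, B, C, N, Q, R, U, Z

Target S = [t=141, t=191].
A [t=65, t=77] → before → yes.
B [t=46, t=133] → before → yes.
C [t=11, t=94] → before → yes.
D [t=100, t=141] → meets → no.
F [t=100, t=176] → overlaps → no.
H [t=91, t=141] → meets → no.
K [t=115, t=147] → overlaps → no.
N [t=28, t=81] → before → yes.
P [t=62, t=151] → overlaps → no.
Q [t=54, t=100] → before → yes.
R [t=3, t=28] → before → yes.
U [t=32, t=76] → before → yes.
Z [t=96, t=97] → before → yes.
Result: A, B, C, N, Q, R, U, Z.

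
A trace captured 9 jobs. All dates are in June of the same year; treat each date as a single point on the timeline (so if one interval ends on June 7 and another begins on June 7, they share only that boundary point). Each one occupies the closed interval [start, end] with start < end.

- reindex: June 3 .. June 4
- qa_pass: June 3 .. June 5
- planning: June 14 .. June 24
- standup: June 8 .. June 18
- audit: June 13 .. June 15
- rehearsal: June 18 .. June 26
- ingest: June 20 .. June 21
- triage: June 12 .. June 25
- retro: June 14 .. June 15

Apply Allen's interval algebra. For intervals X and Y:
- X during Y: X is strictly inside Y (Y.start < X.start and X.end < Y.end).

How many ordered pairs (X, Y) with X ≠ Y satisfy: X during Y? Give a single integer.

8

Checking all 72 ordered pairs for relation 'during'; matching pairs in alphabetical order:
(audit, standup): audit during standup ✓
(audit, triage): audit during triage ✓
(ingest, planning): ingest during planning ✓
(ingest, rehearsal): ingest during rehearsal ✓
(ingest, triage): ingest during triage ✓
(planning, triage): planning during triage ✓
(retro, standup): retro during standup ✓
(retro, triage): retro during triage ✓
Count: 8.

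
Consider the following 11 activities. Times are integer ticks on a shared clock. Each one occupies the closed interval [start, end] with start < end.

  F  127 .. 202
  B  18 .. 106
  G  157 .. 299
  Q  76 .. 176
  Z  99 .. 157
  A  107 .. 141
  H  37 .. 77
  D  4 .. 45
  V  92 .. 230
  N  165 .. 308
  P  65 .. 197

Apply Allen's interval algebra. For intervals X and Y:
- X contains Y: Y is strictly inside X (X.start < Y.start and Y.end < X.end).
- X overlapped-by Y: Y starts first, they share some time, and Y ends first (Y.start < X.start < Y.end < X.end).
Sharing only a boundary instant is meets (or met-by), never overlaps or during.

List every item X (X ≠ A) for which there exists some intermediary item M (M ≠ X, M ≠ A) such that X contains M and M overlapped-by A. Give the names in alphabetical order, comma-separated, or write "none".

Target A = [107, 141].
Intermediaries M with M overlapped-by A: F.
Via F — items with X contains F: V.
Union: V.

V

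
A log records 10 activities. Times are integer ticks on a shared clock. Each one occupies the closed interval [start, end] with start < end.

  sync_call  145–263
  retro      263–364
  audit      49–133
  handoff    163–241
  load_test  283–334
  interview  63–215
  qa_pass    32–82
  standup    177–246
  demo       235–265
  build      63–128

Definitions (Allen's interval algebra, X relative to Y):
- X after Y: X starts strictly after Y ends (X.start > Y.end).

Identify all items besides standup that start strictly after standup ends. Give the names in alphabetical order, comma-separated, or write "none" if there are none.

Target standup = [177, 246].
audit [49, 133] → before → no.
build [63, 128] → before → no.
demo [235, 265] → overlapped-by → no.
handoff [163, 241] → overlaps → no.
interview [63, 215] → overlaps → no.
load_test [283, 334] → after → yes.
qa_pass [32, 82] → before → no.
retro [263, 364] → after → yes.
sync_call [145, 263] → contains → no.
Result: load_test, retro.

load_test, retro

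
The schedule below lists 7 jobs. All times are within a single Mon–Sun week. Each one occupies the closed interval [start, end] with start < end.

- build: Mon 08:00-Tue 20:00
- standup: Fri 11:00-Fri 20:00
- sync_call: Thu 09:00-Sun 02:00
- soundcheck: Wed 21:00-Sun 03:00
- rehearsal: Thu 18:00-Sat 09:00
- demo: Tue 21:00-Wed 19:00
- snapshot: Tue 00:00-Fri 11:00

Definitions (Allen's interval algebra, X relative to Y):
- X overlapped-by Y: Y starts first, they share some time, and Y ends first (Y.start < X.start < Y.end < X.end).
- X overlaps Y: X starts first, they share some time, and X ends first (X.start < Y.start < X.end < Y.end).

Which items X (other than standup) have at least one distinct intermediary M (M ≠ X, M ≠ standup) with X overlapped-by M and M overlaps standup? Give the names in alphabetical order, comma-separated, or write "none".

Target standup = [Fri 11:00, Fri 20:00].
Intermediaries M with M overlaps standup: none.
Union: none.

none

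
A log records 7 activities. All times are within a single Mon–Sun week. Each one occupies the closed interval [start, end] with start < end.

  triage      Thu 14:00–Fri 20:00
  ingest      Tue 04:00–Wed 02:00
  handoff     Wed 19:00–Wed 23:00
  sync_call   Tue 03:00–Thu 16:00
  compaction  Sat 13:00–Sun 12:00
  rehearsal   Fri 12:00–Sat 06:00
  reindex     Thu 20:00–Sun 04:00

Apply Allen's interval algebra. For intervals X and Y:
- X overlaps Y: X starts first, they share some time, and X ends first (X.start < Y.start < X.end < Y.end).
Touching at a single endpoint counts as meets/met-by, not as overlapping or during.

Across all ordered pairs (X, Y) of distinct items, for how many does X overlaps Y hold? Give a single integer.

4

Checking all 42 ordered pairs for relation 'overlaps'; matching pairs in alphabetical order:
(reindex, compaction): reindex overlaps compaction ✓
(sync_call, triage): sync_call overlaps triage ✓
(triage, rehearsal): triage overlaps rehearsal ✓
(triage, reindex): triage overlaps reindex ✓
Count: 4.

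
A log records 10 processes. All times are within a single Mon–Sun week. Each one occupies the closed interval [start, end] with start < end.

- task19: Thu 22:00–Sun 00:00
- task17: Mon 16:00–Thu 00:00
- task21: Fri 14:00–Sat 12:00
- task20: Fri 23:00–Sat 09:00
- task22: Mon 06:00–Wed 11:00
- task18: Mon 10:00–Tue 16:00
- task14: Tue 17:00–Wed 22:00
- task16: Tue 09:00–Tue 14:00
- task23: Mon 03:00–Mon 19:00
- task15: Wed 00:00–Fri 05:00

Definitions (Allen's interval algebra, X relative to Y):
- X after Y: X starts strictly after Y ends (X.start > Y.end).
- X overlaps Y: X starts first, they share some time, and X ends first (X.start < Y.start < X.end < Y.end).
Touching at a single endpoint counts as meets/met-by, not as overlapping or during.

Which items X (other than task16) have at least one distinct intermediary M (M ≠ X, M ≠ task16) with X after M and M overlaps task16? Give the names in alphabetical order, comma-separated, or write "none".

none

Target task16 = [Tue 09:00, Tue 14:00].
Intermediaries M with M overlaps task16: none.
Union: none.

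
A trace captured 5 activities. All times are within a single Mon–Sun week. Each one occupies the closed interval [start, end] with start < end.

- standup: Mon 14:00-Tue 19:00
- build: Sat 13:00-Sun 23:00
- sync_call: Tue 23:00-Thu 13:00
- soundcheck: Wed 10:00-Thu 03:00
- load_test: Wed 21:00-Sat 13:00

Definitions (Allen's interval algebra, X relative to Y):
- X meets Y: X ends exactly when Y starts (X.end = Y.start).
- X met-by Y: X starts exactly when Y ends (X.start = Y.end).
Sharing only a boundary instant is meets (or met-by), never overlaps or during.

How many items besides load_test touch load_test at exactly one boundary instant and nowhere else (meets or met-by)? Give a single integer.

1

Target load_test = [Wed 21:00, Sat 13:00].
build [Sat 13:00, Sun 23:00] → met-by → counts.
soundcheck [Wed 10:00, Thu 03:00] → overlaps → no.
standup [Mon 14:00, Tue 19:00] → before → no.
sync_call [Tue 23:00, Thu 13:00] → overlaps → no.
Total: 1.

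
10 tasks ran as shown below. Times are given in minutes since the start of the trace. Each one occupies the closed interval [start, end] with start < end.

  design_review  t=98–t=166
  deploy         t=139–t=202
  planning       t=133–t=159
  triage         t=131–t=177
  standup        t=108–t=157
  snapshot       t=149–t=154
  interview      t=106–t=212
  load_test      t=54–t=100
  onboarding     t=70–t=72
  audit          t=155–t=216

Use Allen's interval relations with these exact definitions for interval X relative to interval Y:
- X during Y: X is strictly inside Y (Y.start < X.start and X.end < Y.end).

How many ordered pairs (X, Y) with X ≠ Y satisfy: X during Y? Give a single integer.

Checking all 90 ordered pairs for relation 'during'; matching pairs in alphabetical order:
(deploy, interview): deploy during interview ✓
(onboarding, load_test): onboarding during load_test ✓
(planning, design_review): planning during design_review ✓
(planning, interview): planning during interview ✓
(planning, triage): planning during triage ✓
(snapshot, deploy): snapshot during deploy ✓
(snapshot, design_review): snapshot during design_review ✓
(snapshot, interview): snapshot during interview ✓
(snapshot, planning): snapshot during planning ✓
(snapshot, standup): snapshot during standup ✓
(snapshot, triage): snapshot during triage ✓
(standup, design_review): standup during design_review ✓
(standup, interview): standup during interview ✓
(triage, interview): triage during interview ✓
Count: 14.

14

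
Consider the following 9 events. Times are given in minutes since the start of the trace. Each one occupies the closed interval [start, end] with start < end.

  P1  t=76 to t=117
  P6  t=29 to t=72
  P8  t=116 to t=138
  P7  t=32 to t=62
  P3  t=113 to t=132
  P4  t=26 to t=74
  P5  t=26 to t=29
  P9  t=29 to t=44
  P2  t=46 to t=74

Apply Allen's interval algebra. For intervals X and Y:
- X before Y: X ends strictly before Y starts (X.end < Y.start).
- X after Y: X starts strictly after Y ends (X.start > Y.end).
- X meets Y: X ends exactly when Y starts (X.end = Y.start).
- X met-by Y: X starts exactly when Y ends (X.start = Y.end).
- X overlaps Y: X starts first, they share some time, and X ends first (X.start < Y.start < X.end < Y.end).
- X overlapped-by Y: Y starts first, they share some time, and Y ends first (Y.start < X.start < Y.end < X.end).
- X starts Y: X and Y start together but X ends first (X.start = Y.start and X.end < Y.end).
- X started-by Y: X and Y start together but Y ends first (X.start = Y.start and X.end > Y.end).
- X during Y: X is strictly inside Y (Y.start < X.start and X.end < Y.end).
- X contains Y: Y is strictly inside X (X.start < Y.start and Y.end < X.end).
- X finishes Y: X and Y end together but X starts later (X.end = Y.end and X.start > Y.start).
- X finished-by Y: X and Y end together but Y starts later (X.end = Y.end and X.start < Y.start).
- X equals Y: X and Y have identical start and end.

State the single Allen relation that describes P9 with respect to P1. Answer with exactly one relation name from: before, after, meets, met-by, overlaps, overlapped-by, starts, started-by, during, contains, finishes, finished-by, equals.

P9 = [t=29, t=44]; P1 = [t=76, t=117].
Compare endpoints: P9.start < P1.start, P9.start < P1.end, P9.end < P1.start, P9.end < P1.end.
That pattern is 'before'.

before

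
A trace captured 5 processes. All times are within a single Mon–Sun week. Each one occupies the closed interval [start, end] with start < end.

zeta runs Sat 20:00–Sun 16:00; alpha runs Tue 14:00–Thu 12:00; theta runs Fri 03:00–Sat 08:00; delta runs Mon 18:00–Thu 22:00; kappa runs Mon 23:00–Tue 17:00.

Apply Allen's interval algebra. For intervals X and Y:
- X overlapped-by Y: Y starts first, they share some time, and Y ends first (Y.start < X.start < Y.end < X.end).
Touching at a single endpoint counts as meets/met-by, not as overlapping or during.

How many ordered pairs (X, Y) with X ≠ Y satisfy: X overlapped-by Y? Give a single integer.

1

Checking all 20 ordered pairs for relation 'overlapped-by'; matching pairs in alphabetical order:
(alpha, kappa): alpha overlapped-by kappa ✓
Count: 1.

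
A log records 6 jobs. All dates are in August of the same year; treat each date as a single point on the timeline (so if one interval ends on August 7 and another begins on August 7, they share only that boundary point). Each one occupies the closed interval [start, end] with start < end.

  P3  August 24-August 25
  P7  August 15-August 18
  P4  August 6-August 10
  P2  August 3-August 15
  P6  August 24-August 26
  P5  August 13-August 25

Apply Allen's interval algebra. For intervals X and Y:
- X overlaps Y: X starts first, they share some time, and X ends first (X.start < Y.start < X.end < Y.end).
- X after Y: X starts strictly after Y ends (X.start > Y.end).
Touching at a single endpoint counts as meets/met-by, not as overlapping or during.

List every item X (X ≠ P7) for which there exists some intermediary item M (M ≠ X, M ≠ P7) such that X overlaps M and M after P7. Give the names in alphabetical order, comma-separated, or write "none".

P5

Target P7 = [August 15, August 18].
Intermediaries M with M after P7: P3, P6.
Via P3 — items with X overlaps P3: none.
Via P6 — items with X overlaps P6: P5.
Union: P5.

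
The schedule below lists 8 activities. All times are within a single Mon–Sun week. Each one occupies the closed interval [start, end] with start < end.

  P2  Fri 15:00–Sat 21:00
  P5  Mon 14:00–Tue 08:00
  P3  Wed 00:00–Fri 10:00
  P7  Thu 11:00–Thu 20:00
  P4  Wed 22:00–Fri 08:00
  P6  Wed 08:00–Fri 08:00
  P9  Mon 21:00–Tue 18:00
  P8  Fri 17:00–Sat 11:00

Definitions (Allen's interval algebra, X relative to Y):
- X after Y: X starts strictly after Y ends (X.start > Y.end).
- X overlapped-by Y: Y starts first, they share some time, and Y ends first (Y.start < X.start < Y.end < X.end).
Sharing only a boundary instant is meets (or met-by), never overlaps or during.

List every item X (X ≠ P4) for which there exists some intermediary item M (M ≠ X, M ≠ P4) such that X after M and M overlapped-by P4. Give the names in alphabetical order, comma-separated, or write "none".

Target P4 = [Wed 22:00, Fri 08:00].
Intermediaries M with M overlapped-by P4: none.
Union: none.

none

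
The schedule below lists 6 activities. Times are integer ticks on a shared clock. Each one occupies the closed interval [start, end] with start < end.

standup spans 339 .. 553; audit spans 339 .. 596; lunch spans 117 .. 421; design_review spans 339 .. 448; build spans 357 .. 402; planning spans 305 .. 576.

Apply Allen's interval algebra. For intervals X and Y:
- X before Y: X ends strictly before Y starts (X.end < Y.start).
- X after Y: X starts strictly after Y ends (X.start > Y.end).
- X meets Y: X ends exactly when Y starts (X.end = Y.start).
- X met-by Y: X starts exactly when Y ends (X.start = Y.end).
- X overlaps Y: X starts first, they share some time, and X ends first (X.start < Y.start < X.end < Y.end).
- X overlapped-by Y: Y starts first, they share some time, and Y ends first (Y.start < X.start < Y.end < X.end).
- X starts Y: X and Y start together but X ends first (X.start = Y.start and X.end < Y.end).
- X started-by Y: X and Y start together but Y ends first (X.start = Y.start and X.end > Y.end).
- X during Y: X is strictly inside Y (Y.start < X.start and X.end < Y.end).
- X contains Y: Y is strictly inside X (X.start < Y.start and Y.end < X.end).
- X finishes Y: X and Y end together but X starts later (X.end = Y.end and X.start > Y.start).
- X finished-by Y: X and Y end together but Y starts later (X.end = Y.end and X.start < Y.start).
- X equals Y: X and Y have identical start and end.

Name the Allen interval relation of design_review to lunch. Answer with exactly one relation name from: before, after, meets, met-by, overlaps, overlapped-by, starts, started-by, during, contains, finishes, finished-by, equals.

overlapped-by

design_review = [339, 448]; lunch = [117, 421].
Compare endpoints: design_review.start > lunch.start, design_review.start < lunch.end, design_review.end > lunch.start, design_review.end > lunch.end.
That pattern is 'overlapped-by'.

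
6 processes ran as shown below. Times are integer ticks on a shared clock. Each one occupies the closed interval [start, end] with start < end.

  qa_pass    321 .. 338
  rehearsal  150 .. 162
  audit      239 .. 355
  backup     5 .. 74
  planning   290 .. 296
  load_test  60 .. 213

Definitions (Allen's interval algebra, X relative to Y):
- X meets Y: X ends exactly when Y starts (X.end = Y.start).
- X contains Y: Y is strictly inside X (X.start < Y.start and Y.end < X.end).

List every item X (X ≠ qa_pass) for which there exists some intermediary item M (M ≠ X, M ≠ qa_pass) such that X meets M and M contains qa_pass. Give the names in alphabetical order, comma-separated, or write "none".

none

Target qa_pass = [321, 338].
Intermediaries M with M contains qa_pass: audit.
Via audit — items with X meets audit: none.
Union: none.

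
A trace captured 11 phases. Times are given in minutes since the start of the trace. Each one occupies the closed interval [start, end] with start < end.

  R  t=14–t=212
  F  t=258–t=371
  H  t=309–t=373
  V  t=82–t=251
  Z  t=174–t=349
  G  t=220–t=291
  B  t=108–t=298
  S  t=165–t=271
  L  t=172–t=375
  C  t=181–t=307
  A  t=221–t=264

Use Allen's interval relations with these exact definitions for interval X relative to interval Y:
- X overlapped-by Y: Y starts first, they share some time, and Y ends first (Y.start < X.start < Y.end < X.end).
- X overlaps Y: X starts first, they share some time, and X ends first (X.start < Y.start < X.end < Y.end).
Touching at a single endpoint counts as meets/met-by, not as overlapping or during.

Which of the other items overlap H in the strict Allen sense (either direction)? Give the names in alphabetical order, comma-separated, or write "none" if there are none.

Target H = [t=309, t=373].
A [t=221, t=264] → before → no.
B [t=108, t=298] → before → no.
C [t=181, t=307] → before → no.
F [t=258, t=371] → overlaps → yes.
G [t=220, t=291] → before → no.
L [t=172, t=375] → contains → no.
R [t=14, t=212] → before → no.
S [t=165, t=271] → before → no.
V [t=82, t=251] → before → no.
Z [t=174, t=349] → overlaps → yes.
Result: F, Z.

F, Z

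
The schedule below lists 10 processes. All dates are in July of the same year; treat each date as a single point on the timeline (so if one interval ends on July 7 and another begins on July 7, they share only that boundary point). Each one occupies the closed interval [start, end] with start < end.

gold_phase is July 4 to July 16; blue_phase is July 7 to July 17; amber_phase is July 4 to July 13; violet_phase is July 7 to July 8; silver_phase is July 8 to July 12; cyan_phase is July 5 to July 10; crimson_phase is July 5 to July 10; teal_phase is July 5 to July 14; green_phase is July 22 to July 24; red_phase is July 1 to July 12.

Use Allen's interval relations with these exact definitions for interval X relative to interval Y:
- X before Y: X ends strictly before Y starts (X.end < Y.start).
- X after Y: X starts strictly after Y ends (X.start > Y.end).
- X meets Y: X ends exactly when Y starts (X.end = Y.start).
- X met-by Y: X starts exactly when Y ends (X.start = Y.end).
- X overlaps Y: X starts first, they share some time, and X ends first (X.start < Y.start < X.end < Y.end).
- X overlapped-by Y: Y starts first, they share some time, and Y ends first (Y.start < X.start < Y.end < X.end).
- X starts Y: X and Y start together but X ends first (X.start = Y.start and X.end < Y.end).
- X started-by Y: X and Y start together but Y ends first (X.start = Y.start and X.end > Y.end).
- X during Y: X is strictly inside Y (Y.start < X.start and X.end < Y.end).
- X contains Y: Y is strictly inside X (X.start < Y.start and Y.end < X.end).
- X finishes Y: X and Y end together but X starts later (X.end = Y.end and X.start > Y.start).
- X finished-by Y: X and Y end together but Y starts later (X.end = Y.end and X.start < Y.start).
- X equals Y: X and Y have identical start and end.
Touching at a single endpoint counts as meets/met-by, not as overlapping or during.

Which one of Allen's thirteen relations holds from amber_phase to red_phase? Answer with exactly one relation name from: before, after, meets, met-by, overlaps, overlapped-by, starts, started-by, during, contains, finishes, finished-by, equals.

amber_phase = [July 4, July 13]; red_phase = [July 1, July 12].
Compare endpoints: amber_phase.start > red_phase.start, amber_phase.start < red_phase.end, amber_phase.end > red_phase.start, amber_phase.end > red_phase.end.
That pattern is 'overlapped-by'.

overlapped-by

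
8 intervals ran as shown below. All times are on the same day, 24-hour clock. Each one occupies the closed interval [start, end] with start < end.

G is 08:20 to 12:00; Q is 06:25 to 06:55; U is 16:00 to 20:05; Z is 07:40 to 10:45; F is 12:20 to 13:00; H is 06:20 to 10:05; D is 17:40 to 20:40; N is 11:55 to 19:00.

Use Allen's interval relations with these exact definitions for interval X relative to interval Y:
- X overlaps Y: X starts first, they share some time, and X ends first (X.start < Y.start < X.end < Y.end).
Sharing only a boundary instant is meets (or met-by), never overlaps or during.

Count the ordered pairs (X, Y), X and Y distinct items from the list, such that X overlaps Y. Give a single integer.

7

Checking all 56 ordered pairs for relation 'overlaps'; matching pairs in alphabetical order:
(G, N): G overlaps N ✓
(H, G): H overlaps G ✓
(H, Z): H overlaps Z ✓
(N, D): N overlaps D ✓
(N, U): N overlaps U ✓
(U, D): U overlaps D ✓
(Z, G): Z overlaps G ✓
Count: 7.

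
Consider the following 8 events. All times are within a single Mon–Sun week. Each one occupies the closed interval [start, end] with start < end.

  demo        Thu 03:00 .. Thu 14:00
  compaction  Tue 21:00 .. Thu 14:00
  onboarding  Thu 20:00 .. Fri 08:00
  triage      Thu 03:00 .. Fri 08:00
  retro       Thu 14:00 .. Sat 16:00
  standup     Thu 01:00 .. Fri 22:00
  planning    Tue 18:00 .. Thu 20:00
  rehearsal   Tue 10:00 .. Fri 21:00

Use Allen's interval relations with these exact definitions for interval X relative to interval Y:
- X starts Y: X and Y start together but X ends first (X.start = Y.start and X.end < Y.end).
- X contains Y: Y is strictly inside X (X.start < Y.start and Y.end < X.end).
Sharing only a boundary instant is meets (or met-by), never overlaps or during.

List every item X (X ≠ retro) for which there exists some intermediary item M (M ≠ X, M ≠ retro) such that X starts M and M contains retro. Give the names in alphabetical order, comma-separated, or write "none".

none

Target retro = [Thu 14:00, Sat 16:00].
Intermediaries M with M contains retro: none.
Union: none.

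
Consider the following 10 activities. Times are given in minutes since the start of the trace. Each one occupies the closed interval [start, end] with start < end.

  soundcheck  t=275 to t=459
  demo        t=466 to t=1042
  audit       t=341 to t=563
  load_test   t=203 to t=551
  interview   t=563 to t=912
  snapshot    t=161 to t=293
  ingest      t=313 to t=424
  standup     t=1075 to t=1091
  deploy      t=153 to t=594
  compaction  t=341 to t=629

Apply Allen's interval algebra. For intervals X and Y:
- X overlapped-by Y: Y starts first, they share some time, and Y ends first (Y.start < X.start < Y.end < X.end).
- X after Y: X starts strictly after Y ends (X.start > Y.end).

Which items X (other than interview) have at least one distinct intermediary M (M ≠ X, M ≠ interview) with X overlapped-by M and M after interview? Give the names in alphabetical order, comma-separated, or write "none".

Target interview = [t=563, t=912].
Intermediaries M with M after interview: standup.
Via standup — items with X overlapped-by standup: none.
Union: none.

none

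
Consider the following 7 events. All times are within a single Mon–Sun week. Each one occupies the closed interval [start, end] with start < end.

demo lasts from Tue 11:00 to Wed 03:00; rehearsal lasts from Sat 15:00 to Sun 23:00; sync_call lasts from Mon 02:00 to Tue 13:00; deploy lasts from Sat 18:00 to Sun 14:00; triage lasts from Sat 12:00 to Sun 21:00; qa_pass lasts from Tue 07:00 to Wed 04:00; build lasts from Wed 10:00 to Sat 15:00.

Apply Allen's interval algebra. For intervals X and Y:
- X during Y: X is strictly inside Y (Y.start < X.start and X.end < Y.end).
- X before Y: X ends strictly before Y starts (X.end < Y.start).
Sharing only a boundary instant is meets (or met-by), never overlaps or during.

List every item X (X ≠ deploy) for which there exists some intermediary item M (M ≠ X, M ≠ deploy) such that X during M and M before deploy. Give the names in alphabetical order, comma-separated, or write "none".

demo

Target deploy = [Sat 18:00, Sun 14:00].
Intermediaries M with M before deploy: build, demo, qa_pass, sync_call.
Via build — items with X during build: none.
Via demo — items with X during demo: none.
Via qa_pass — items with X during qa_pass: demo.
Via sync_call — items with X during sync_call: none.
Union: demo.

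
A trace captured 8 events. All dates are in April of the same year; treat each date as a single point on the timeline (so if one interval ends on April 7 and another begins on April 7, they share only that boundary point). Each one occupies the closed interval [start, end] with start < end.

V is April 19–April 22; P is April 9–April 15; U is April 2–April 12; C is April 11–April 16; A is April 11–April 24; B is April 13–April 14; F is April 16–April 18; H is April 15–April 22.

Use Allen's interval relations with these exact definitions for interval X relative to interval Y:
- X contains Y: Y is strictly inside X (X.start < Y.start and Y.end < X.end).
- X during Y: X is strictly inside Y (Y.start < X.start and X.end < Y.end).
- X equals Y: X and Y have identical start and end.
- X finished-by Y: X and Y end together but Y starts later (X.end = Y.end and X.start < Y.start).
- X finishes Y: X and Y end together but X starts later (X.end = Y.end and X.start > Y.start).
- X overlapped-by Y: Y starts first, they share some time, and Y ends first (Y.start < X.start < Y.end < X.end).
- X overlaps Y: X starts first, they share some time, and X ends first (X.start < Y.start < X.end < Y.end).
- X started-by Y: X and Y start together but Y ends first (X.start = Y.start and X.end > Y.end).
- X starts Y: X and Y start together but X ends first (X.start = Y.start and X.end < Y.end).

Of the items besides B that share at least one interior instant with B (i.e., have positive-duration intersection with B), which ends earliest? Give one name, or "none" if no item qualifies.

Target B = [April 13, April 14].
A [April 11, April 24] → contains → candidate.
C [April 11, April 16] → contains → candidate.
F [April 16, April 18] → after → excluded.
H [April 15, April 22] → after → excluded.
P [April 9, April 15] → contains → candidate.
U [April 2, April 12] → before → excluded.
V [April 19, April 22] → after → excluded.
Among candidates, earliest end is April 15 → P.

P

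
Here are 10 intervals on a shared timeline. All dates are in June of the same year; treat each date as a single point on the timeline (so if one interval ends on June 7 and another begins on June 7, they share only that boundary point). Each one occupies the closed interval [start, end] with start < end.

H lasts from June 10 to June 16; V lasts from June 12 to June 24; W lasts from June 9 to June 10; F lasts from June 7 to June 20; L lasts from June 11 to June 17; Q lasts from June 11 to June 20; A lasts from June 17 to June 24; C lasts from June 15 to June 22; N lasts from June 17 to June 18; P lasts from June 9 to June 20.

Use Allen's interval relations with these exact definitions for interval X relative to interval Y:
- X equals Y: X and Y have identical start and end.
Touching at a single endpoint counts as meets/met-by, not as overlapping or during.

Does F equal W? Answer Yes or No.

F = [June 7, June 20], W = [June 9, June 10].
Actual relation of F to W: contains.
Asked whether 'equals' holds → No.

No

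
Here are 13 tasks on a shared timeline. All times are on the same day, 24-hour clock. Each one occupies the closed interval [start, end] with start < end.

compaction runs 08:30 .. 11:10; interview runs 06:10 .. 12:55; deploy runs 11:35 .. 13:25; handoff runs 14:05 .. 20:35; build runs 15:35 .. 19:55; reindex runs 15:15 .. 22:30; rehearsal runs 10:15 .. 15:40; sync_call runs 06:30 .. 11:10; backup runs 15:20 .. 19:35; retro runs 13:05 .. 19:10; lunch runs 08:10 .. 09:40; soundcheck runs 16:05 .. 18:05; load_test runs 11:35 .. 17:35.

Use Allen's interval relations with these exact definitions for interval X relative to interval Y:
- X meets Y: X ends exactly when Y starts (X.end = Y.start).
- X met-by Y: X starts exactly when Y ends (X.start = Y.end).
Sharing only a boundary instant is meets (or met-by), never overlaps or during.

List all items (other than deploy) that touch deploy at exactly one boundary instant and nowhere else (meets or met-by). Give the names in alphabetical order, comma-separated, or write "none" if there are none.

Target deploy = [11:35, 13:25].
backup [15:20, 19:35] → after → no.
build [15:35, 19:55] → after → no.
compaction [08:30, 11:10] → before → no.
handoff [14:05, 20:35] → after → no.
interview [06:10, 12:55] → overlaps → no.
load_test [11:35, 17:35] → started-by → no.
lunch [08:10, 09:40] → before → no.
rehearsal [10:15, 15:40] → contains → no.
reindex [15:15, 22:30] → after → no.
retro [13:05, 19:10] → overlapped-by → no.
soundcheck [16:05, 18:05] → after → no.
sync_call [06:30, 11:10] → before → no.
Result: none.

none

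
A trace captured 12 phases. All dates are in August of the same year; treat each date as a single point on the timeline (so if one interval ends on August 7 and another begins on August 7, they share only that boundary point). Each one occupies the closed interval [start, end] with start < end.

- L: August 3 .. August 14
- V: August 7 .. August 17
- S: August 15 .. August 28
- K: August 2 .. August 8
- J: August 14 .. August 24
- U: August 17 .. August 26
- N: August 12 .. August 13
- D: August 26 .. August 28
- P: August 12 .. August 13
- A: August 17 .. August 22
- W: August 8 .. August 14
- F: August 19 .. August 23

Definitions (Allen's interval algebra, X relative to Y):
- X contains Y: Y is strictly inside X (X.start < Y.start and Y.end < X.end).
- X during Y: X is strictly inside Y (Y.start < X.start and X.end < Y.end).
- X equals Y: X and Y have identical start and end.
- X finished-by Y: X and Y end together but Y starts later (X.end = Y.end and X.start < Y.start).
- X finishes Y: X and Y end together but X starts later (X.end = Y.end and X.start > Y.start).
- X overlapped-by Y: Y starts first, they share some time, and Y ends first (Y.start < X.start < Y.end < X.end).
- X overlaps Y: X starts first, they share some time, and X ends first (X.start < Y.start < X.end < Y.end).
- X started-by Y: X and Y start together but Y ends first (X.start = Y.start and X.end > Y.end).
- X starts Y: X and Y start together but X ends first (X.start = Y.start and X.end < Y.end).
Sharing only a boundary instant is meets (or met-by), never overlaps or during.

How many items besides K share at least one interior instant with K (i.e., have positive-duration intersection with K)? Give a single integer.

Target K = [August 2, August 8].
A [August 17, August 22] → after → no.
D [August 26, August 28] → after → no.
F [August 19, August 23] → after → no.
J [August 14, August 24] → after → no.
L [August 3, August 14] → overlapped-by → counts.
N [August 12, August 13] → after → no.
P [August 12, August 13] → after → no.
S [August 15, August 28] → after → no.
U [August 17, August 26] → after → no.
V [August 7, August 17] → overlapped-by → counts.
W [August 8, August 14] → met-by → no.
Total: 2.

2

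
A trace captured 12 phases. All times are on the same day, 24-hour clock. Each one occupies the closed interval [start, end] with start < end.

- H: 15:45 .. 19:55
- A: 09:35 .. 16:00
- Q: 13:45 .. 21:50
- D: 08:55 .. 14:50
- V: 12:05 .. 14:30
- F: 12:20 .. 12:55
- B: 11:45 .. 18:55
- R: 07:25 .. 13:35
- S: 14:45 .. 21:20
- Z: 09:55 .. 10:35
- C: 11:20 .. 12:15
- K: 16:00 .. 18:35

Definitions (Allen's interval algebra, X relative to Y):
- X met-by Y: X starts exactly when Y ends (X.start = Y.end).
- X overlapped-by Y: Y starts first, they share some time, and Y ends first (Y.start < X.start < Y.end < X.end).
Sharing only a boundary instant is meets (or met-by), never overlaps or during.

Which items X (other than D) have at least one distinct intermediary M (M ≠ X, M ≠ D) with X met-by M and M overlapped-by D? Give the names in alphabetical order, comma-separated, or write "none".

K

Target D = [08:55, 14:50].
Intermediaries M with M overlapped-by D: A, B, Q, S.
Via A — items with X met-by A: K.
Via B — items with X met-by B: none.
Via Q — items with X met-by Q: none.
Via S — items with X met-by S: none.
Union: K.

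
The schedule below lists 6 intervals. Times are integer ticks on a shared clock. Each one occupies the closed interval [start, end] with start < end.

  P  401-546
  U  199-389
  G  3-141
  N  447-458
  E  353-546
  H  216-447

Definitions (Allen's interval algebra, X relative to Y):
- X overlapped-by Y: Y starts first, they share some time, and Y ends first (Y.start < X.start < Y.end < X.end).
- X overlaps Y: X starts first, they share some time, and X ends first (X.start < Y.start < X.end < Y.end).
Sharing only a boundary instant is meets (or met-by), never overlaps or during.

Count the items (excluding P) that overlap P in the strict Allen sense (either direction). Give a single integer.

1

Target P = [401, 546].
E [353, 546] → finished-by → no.
G [3, 141] → before → no.
H [216, 447] → overlaps → counts.
N [447, 458] → during → no.
U [199, 389] → before → no.
Total: 1.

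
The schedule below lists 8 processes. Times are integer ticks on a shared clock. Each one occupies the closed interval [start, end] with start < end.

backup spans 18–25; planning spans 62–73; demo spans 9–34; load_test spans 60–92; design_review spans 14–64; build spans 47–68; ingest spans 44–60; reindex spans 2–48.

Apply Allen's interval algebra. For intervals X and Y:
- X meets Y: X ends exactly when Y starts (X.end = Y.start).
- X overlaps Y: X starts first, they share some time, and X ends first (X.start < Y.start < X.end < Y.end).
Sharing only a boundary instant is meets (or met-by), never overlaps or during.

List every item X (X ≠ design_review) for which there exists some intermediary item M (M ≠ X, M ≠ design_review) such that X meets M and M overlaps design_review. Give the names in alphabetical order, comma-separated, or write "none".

none

Target design_review = [14, 64].
Intermediaries M with M overlaps design_review: demo, reindex.
Via demo — items with X meets demo: none.
Via reindex — items with X meets reindex: none.
Union: none.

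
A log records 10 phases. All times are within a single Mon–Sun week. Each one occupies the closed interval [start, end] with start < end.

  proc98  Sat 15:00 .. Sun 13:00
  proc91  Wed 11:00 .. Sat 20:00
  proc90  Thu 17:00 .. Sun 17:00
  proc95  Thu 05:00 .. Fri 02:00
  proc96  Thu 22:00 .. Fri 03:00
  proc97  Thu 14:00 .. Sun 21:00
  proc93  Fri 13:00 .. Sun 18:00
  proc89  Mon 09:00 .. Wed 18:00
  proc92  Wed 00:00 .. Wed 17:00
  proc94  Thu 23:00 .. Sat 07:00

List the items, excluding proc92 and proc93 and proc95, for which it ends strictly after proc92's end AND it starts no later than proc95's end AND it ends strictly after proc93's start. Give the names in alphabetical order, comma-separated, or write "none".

proc90, proc91, proc94, proc97

Conditions: its end is strictly after proc92's end (X.end > Wed 17:00) AND its start is no later than proc95's end (X.start <= Fri 02:00) AND its end is strictly after proc93's start (X.end > Fri 13:00).
proc89: end Wed 18:00 > Wed 17:00? ✓; start Mon 09:00 <= Fri 02:00? ✓; end Wed 18:00 > Fri 13:00? ✗ → no.
proc90: end Sun 17:00 > Wed 17:00? ✓; start Thu 17:00 <= Fri 02:00? ✓; end Sun 17:00 > Fri 13:00? ✓ → yes.
proc91: end Sat 20:00 > Wed 17:00? ✓; start Wed 11:00 <= Fri 02:00? ✓; end Sat 20:00 > Fri 13:00? ✓ → yes.
proc94: end Sat 07:00 > Wed 17:00? ✓; start Thu 23:00 <= Fri 02:00? ✓; end Sat 07:00 > Fri 13:00? ✓ → yes.
proc96: end Fri 03:00 > Wed 17:00? ✓; start Thu 22:00 <= Fri 02:00? ✓; end Fri 03:00 > Fri 13:00? ✗ → no.
proc97: end Sun 21:00 > Wed 17:00? ✓; start Thu 14:00 <= Fri 02:00? ✓; end Sun 21:00 > Fri 13:00? ✓ → yes.
proc98: end Sun 13:00 > Wed 17:00? ✓; start Sat 15:00 <= Fri 02:00? ✗; end Sun 13:00 > Fri 13:00? ✓ → no.
Result: proc90, proc91, proc94, proc97.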